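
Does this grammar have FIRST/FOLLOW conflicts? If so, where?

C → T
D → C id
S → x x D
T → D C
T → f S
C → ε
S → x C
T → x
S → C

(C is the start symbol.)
Yes. C → T with FOLLOW(C) on { 'id' }

Nullable non-terminals: C, S.
FIRST sets used below: FIRST(T) = { 'f', 'id', 'x' }, FIRST(C) = { 'f', 'id', 'x', ε }

C: nullable alternative(s) C → ε; FOLLOW(C) = { $, 'id' }
  C → T: FIRST \ {ε} = { 'f', 'id', 'x' } — overlaps FOLLOW(C) on { 'id' }: CONFLICT
  C → ε: FIRST \ {ε} = { } — this is the only nullable alternative, skip

S: nullable alternative(s) S → C; FOLLOW(S) = { $, 'id' }
  S → x x D: FIRST \ {ε} = { 'x' } — disjoint from FOLLOW(S)
  S → x C: FIRST \ {ε} = { 'x' } — disjoint from FOLLOW(S)
  S → C: FIRST \ {ε} = { 'f', 'id', 'x' } — this is the only nullable alternative, skip

D, T have no nullable alternative, so no FIRST/FOLLOW check is needed there.

So the grammar has 1 FIRST/FOLLOW conflict (marked CONFLICT above).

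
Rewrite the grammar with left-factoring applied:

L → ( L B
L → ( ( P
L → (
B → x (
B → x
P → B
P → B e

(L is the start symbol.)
Left-factoring transforms A → αβ₁ | αβ₂ into A → αA' and A' → β₁ | β₂
(α is the longest common prefix among the alternatives). Repeat until
no nonterminal has two alternatives with a common prefix.

Round 1: L has alternatives sharing prefix '('. Introduce L': L → ( L'
  Add: L' → L B
  Add: L' → ( P
  Add: L' → ε

Round 2: B has alternatives sharing prefix 'x'. Introduce B': B → x B'
  Add: B' → (
  Add: B' → ε

Round 3: P has alternatives sharing prefix 'B'. Introduce P': P → B P'
  Add: P' → ε
  Add: P' → e

No remaining common prefixes — done.

Resulting grammar:
L → ( L'
L' → L B
L' → ( P
L' → ε
B → x B'
B' → (
B' → ε
P → B P'
P' → ε
P' → e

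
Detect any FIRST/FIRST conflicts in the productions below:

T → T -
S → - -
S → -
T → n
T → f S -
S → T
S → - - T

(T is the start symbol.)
FIRST sets of the non-terminals at (or reachable through a nullable prefix from) the front of some alternative:
  FIRST(T) = { 'f', 'n' }

Productions for T:
  T → T -: FIRST = { 'f', 'n' }
  T → n: FIRST = { 'n' }
  T → f S -: FIRST = { 'f' }
Productions for S:
  S → - -: FIRST = { '-' }
  S → -: FIRST = { '-' }
  S → T: FIRST = { 'f', 'n' }
  S → - - T: FIRST = { '-' }

Conflict for T: T → T - and T → n
  Overlap: { 'n' }
Conflict for T: T → T - and T → f S -
  Overlap: { 'f' }
Conflict for S: S → - - and S → -
  Overlap: { '-' }
Conflict for S: S → - - and S → - - T
  Overlap: { '-' }
Conflict for S: S → - and S → - - T
  Overlap: { '-' }

Answer: Yes. T → T '-' / T → n on { 'n' }; T → T '-' / T → f S '-' on { 'f' }; S → '-' '-' / S → '-' on { '-' }; S → '-' '-' / S → '-' '-' T on { '-' }; S → '-' / S → '-' '-' T on { '-' }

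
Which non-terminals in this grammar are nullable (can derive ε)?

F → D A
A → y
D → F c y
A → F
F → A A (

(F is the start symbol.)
There are no ε-productions, so no non-terminal can derive ε.
No non-terminals are nullable.

Answer: None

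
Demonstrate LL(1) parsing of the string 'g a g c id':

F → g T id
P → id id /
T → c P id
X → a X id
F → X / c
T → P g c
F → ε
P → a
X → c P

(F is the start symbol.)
LL(1) parsing maintains a stack (initially the start symbol over $) and the input. At each step: if the stack top is a terminal, match it against the current input token; if it is a non-terminal N, replace it with the RHS of M[N, lookahead] (the unique production whose predict set contains the lookahead).

Stack is shown with the top on the left.

Stack       Input         Action
--------------------------------
F $         g a g c id $  output F → g T id
g T id $    g a g c id $  match 'g'
T id $      a g c id $    output T → P g c
P g c id $  a g c id $    output P → a
a g c id $  a g c id $    match 'a'
g c id $    g c id $      match 'g'
c id $      c id $        match 'c'
id $        id $          match 'id'
$           $             accept

The string is accepted.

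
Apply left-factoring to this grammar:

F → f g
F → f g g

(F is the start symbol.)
F → f g F'
F' → ε
F' → g

Left-factoring transforms A → αβ₁ | αβ₂ into A → αA' and A' → β₁ | β₂
(α is the longest common prefix among the alternatives). Repeat until
no nonterminal has two alternatives with a common prefix.

Round 1: F has alternatives sharing prefix 'f g'. Introduce F': F → f g F'
  Add: F' → ε
  Add: F' → g

No remaining common prefixes — done.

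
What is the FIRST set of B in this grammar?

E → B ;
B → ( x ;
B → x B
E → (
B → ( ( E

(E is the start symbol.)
{ '(', 'x' }

To compute FIRST(B), examine every production with B on the left-hand side, reading each right-hand side left to right until a non-nullable symbol is reached.

From B → ( x ;:
  - '(' is a terminal: add '(' and stop
From B → x B:
  - x is a terminal: add 'x' and stop
From B → ( ( E:
  - '(' is a terminal: add '(' and stop

Collecting: FIRST(B) = { '(', 'x' }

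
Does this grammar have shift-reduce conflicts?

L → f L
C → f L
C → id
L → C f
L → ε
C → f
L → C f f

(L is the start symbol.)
Yes — I0: [L → .] vs [C → . f]; I3: [C → f .] vs [C → . f]; I6: [L → C f .] vs [L → C f . f]

Augment with L' → L and build the canonical LR(0) collection (I0 = CLOSURE({[L' → . L]}), then GOTO on every symbol after a dot until no new states appear). It has 8 states:
  I0: { [C → . f L], [C → . f], [C → . id], [L → . C f f], [L → . C f], [L → . f L], [L → .], [L' → . L] }  — shift, reduce
  I1: { [L → C . f f], [L → C . f] }  — shift
  I2: { [L' → L .] }  — accept
  I3: { [C → . f L], [C → . f], [C → . id], [C → f . L], [C → f .], [L → . C f f], [L → . C f], [L → . f L], [L → .], [L → f . L] }  — shift, 2 reduces
  I4: { [C → id .] }  — reduce
  I5: { [C → f L .], [L → f L .] }  — 2 reduces
  I6: { [L → C f . f], [L → C f .] }  — shift, reduce
  I7: { [L → C f f .] }  — reduce

I0 contains reduce item [L → .] and shift items [C → . f], [C → . f L], [C → . id], [L → . f L] — shift-reduce conflict.
I3 contains reduce items [C → f .], [L → .] and shift items [C → . f], [C → . f L], [C → . id], [L → . f L] — shift-reduce conflict.
I6 contains reduce item [L → C f .] and shift item [L → C f . f] — shift-reduce conflict.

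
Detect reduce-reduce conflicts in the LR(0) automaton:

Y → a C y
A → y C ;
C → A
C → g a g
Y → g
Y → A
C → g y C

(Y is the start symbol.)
No reduce-reduce conflicts

A reduce-reduce conflict occurs when an LR(0) state has two complete items [A → α .] and [B → β .] — both call for a reduction, and with no lookahead the parser cannot choose between them.

Augment with Y' → Y and build the canonical LR(0) collection (I0 = CLOSURE({[Y' → . Y]}), then GOTO on every symbol after a dot until no new states appear). It has 16 states:
  I0: { [A → . y C ;], [Y → . A], [Y → . a C y], [Y → . g], [Y' → . Y] }  — shift
  I1: { [Y → A .] }  — reduce
  I2: { [Y' → Y .] }  — accept
  I3: { [A → . y C ;], [C → . A], [C → . g a g], [C → . g y C], [Y → a . C y] }  — shift
  I4: { [Y → g .] }  — reduce
  I5: { [A → . y C ;], [A → y . C ;], [C → . A], [C → . g a g], [C → . g y C] }  — shift
  I6: { [C → A .] }  — reduce
  I7: { [A → y C . ;] }  — shift
  I8: { [C → g . a g], [C → g . y C] }  — shift
  I9: { [C → g a . g] }  — shift
  I10: { [A → . y C ;], [C → . A], [C → . g a g], [C → . g y C], [C → g y . C] }  — shift
  I11: { [C → g y C .] }  — reduce
  I12: { [C → g a g .] }  — reduce
  I13: { [A → y C ; .] }  — reduce
  I14: { [Y → a C . y] }  — shift
  I15: { [Y → a C y .] }  — reduce

No state contains more than one complete item.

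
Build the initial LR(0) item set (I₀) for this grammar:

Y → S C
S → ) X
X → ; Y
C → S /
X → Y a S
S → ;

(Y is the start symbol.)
First, augment the grammar with Y' → Y
I₀ = CLOSURE({ [Y' → . Y] }):
  [Y' → . Y] has the dot before Y: add [Y → . S C]
  [Y → . S C] has the dot before S: add [S → . ) X], [S → . ;]
No further items can be added.

I₀ = { [S → . ) X], [S → . ;], [Y → . S C], [Y' → . Y] }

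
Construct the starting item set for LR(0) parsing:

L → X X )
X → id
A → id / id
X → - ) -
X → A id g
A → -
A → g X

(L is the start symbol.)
{ [A → . -], [A → . g X], [A → . id / id], [L → . X X )], [L' → . L], [X → . - ) -], [X → . A id g], [X → . id] }

First, augment the grammar with L' → L
I₀ = CLOSURE({ [L' → . L] }):
  [L' → . L] has the dot before L: add [L → . X X )]
  [L → . X X )] has the dot before X: add [X → . id], [X → . - ) -], [X → . A id g]
  [X → . A id g] has the dot before A: add [A → . id / id], [A → . -], [A → . g X]
No further items can be added.

I₀ = { [A → . -], [A → . g X], [A → . id / id], [L → . X X )], [L' → . L], [X → . - ) -], [X → . A id g], [X → . id] }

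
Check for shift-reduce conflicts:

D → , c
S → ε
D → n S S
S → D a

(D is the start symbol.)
Yes — I3: [S → .] vs [D → . , c]; I5: [S → .] vs [D → . , c]

A shift-reduce conflict occurs when an LR(0) state has both:
  - a complete (reduce) item [A → α .] (dot at the end), and
  - a shift item [B → β . c γ] (dot before a terminal).

Augment with D' → D and build the canonical LR(0) collection (I0 = CLOSURE({[D' → . D]}), then GOTO on every symbol after a dot until no new states appear). It has 9 states:
  I0: { [D → . , c], [D → . n S S], [D' → . D] }  — shift
  I1: { [D → , . c] }  — shift
  I2: { [D' → D .] }  — accept
  I3: { [D → . , c], [D → . n S S], [D → n . S S], [S → . D a], [S → .] }  — shift, reduce
  I4: { [S → D . a] }  — shift
  I5: { [D → . , c], [D → . n S S], [D → n S . S], [S → . D a], [S → .] }  — shift, reduce
  I6: { [D → n S S .] }  — reduce
  I7: { [S → D a .] }  — reduce
  I8: { [D → , c .] }  — reduce

I3 contains reduce item [S → .] and shift items [D → . , c], [D → . n S S] — shift-reduce conflict.
I5 contains reduce item [S → .] and shift items [D → . , c], [D → . n S S] — shift-reduce conflict.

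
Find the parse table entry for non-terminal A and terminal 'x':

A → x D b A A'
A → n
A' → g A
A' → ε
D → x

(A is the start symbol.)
To find M[A, 'x'], we find productions for A where 'x' is in the predict set (PREDICT(N → α) = (FIRST(α) \ {ε}) ∪ (FOLLOW(N) if α ⇒* ε)).

A → x D b A A': PREDICT = { 'x' }
  'x' is in predict set, so this production goes in M[A, 'x']
A → n: PREDICT = { 'n' }

M[A, 'x'] = A → x D b A A'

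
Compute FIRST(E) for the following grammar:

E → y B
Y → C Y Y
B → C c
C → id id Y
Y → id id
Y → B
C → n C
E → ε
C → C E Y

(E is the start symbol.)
{ 'y', ε }

To compute FIRST(E), examine every production with E on the left-hand side, reading each right-hand side left to right until a non-nullable symbol is reached.

From E → y B:
  - y is a terminal: add 'y' and stop
From E → ε:
  - ε-production, so ε ∈ FIRST(E)

Collecting: FIRST(E) = { 'y', ε }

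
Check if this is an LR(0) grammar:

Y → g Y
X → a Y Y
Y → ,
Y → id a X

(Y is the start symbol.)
A grammar is LR(0) if no state in the canonical LR(0) collection has:
  - both a shift item (dot before a terminal) and a complete item (shift-reduce conflict), or
  - two or more complete items (reduce-reduce conflict; the accept item [Y' → Y .] counts as a complete item here).

Augment with Y' → Y and build the canonical LR(0) collection (I0 = CLOSURE({[Y' → . Y]}), then GOTO on every symbol after a dot until no new states appear). It has 11 states:
  I0: { [Y → . ,], [Y → . g Y], [Y → . id a X], [Y' → . Y] }  — shift
  I1: { [Y → , .] }  — reduce
  I2: { [Y' → Y .] }  — accept
  I3: { [Y → . ,], [Y → . g Y], [Y → . id a X], [Y → g . Y] }  — shift
  I4: { [Y → id . a X] }  — shift
  I5: { [X → . a Y Y], [Y → id a . X] }  — shift
  I6: { [Y → id a X .] }  — reduce
  I7: { [X → a . Y Y], [Y → . ,], [Y → . g Y], [Y → . id a X] }  — shift
  I8: { [X → a Y . Y], [Y → . ,], [Y → . g Y], [Y → . id a X] }  — shift
  I9: { [X → a Y Y .] }  — reduce
  I10: { [Y → g Y .] }  — reduce

Every state is either a pure shift/goto state or contains exactly one complete item and nothing to shift — no conflicts. The grammar is LR(0).

Answer: Yes, the grammar is LR(0)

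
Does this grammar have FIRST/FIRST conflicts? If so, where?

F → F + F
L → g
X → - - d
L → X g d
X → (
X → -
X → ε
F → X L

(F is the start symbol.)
A FIRST/FIRST conflict occurs when two productions N → α and N → β for the same non-terminal have FIRST(α) ∩ FIRST(β) ≠ ∅ (with ε ∈ FIRST of a nullable right-hand side, so two nullable alternatives also conflict).

FIRST sets of the non-terminals at (or reachable through a nullable prefix from) the front of some alternative:
  FIRST(F) = { '(', '-', 'g' }
  FIRST(X) = { '(', '-', ε }
  FIRST(L) = { '(', '-', 'g' }

Productions for F:
  F → F + F: FIRST = { '(', '-', 'g' }
  F → X L: FIRST = { '(', '-', 'g' }
Productions for L:
  L → g: FIRST = { 'g' }
  L → X g d: FIRST = { '(', '-', 'g' }
Productions for X:
  X → - - d: FIRST = { '-' }
  X → (: FIRST = { '(' }
  X → -: FIRST = { '-' }
  X → ε: FIRST = { ε }

Conflict for F: F → F + F and F → X L
  Overlap: { '(', '-', 'g' }
Conflict for L: L → g and L → X g d
  Overlap: { 'g' }
Conflict for X: X → - - d and X → -
  Overlap: { '-' }

Answer: Yes. F → F '+' F / F → X L on { '(', '-', 'g' }; L → g / L → X g d on { 'g' }; X → '-' '-' d / X → '-' on { '-' }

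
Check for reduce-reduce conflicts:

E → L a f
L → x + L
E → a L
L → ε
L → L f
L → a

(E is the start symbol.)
Yes — I3: [L → .] vs [L → a .]

A reduce-reduce conflict occurs when an LR(0) state has two complete items [A → α .] and [B → β .] — both call for a reduction, and with no lookahead the parser cannot choose between them.

Augment with E' → E and build the canonical LR(0) collection (I0 = CLOSURE({[E' → . E]}), then GOTO on every symbol after a dot until no new states appear). It has 12 states:
  I0: { [E → . L a f], [E → . a L], [E' → . E], [L → . L f], [L → . a], [L → . x + L], [L → .] }  — shift, reduce
  I1: { [E' → E .] }  — accept
  I2: { [E → L . a f], [L → L . f] }  — shift
  I3: { [E → a . L], [L → . L f], [L → . a], [L → . x + L], [L → .], [L → a .] }  — shift, 2 reduces
  I4: { [L → x . + L] }  — shift
  I5: { [L → . L f], [L → . a], [L → . x + L], [L → .], [L → x + . L] }  — shift, reduce
  I6: { [L → L . f], [L → x + L .] }  — shift, reduce
  I7: { [L → a .] }  — reduce
  I8: { [L → L f .] }  — reduce
  I9: { [E → a L .], [L → L . f] }  — shift, reduce
  I10: { [E → L a . f] }  — shift
  I11: { [E → L a f .] }  — reduce

I3 contains complete items [L → .], [L → a .] — reduce-reduce conflict.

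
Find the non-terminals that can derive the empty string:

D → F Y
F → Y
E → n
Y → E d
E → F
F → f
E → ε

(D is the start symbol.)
{ 'E' }

A non-terminal is nullable if it can derive ε (the empty string): either it has an ε-production, or it has a production whose right-hand side consists entirely of nullable non-terminals.

ε-productions: E → ε
So E is immediately nullable.
No further non-terminal can be added: every production for the remaining non-terminals contains a terminal or a non-nullable non-terminal.
Nullable = { 'E' }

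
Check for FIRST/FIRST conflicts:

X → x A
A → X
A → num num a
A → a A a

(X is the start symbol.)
No FIRST/FIRST conflicts.

FIRST sets of the non-terminals at (or reachable through a nullable prefix from) the front of some alternative:
  FIRST(X) = { 'x' }

Productions for A:
  A → X: FIRST = { 'x' }
  A → num num a: FIRST = { 'num' }
  A → a A a: FIRST = { 'a' }
X has only one production, so no FIRST/FIRST conflict is possible there.

All alternatives of each non-terminal have pairwise disjoint FIRST sets.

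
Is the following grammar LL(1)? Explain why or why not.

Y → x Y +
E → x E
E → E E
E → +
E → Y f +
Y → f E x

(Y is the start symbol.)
Relevant sets:
  FIRST(E) = { '+', 'f', 'x' }
  FIRST(Y) = { 'f', 'x' }

For Y:
  PREDICT(Y → x Y '+') = { 'x' }
  PREDICT(Y → f E x) = { 'f' }
For E:
  PREDICT(E → x E) = { 'x' }
  PREDICT(E → E E) = { '+', 'f', 'x' }
  PREDICT(E → '+') = { '+' }
  PREDICT(E → Y f '+') = { 'f', 'x' }

Conflict found: Predict set conflict for E: { 'x' }
The grammar is NOT LL(1).

Answer: No. Predict set conflict for E: { 'x' }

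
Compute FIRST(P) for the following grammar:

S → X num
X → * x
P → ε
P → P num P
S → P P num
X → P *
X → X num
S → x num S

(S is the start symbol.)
From P → ε:
  - ε-production, so ε ∈ FIRST(P)
From P → P num P:
  - P is the symbol being defined: contributes nothing new
    P is nullable, so continue to the next symbol
  - num is a terminal: add 'num' and stop

Collecting: FIRST(P) = { 'num', ε }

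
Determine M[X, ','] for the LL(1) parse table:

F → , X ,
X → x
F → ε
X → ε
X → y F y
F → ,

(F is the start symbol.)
To find M[X, ','], we find productions for X where ',' is in the predict set (PREDICT(N → α) = (FIRST(α) \ {ε}) ∪ (FOLLOW(N) if α ⇒* ε)).

Relevant sets:
  FOLLOW(X) = { ',' }

X → x: PREDICT = { 'x' }
X → ε: PREDICT = { ',' }
  ',' is in predict set, so this production goes in M[X, ',']
X → y F y: PREDICT = { 'y' }

M[X, ','] = X → ε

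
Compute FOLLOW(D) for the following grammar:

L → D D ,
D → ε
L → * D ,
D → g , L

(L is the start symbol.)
{ ',', 'g' }

To compute FOLLOW(D), find every occurrence of D on a right-hand side N → α D β: add FIRST(β) \ {ε}, and if β is empty or nullable also add FOLLOW(N). Iterate to a fixed point.

In L → D D ,: D is followed by D ',', add FIRST(D ',') \ {ε} = { ',', 'g' }
In L → D D ,: D is followed by ',', add FIRST(',') \ {ε} = { ',' }
In L → * D ,: D is followed by ',', add FIRST(',') \ {ε} = { ',' }

Taking the union: FOLLOW(D) = { ',', 'g' }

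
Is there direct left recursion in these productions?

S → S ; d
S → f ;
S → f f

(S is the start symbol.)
Direct left recursion occurs when N → N α for some non-terminal N (the right-hand side begins with the left-hand side itself).

S → S ; d: LEFT RECURSIVE (starts with S)
S → f ;: starts with f
S → f f: starts with f

The grammar has direct left recursion on: S.

Answer: Yes, S is left-recursive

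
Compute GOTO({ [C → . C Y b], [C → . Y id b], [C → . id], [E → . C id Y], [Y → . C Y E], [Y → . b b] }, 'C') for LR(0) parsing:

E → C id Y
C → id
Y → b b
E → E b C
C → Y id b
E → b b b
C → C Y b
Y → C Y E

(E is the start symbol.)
{ [C → . C Y b], [C → . Y id b], [C → . id], [C → C . Y b], [E → C . id Y], [Y → . C Y E], [Y → . b b], [Y → C . Y E] }

GOTO(I, 'C') = CLOSURE({ [A → αX.β] : [A → α.Xβ] ∈ I, X = 'C' })

Items with dot before 'C', with the dot advanced:
  [C → . C Y b] → [C → C . Y b]
  [E → . C id Y] → [E → C . id Y]
  [Y → . C Y E] → [Y → C . Y E]
Closure of the advanced items:
  [C → C . Y b] has the dot before Y: add [Y → . b b], [Y → . C Y E]
  [Y → . C Y E] has the dot before C: add [C → . id], [C → . Y id b], [C → . C Y b]

GOTO = { [C → . C Y b], [C → . Y id b], [C → . id], [C → C . Y b], [E → C . id Y], [Y → . C Y E], [Y → . b b], [Y → C . Y E] }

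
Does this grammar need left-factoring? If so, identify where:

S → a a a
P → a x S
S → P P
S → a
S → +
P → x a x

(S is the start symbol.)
Yes, S has productions with common prefix 'a'

Left-factoring is needed when two productions for the same non-terminal
share a common prefix on the right-hand side.

Productions for S:
  S → a a a
  S → P P
  S → a
  S → +
Productions for P:
  P → a x S
  P → x a x

Found common prefix 'a' in productions for S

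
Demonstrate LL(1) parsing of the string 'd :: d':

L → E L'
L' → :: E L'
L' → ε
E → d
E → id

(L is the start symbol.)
Stack is shown with the top on the left.

Stack      Input     Action
---------------------------
L $        d :: d $  output L → E L'
E L' $     d :: d $  output E → d
d L' $     d :: d $  match 'd'
L' $       :: d $    output L' → :: E L'
:: E L' $  :: d $    match '::'
E L' $     d $       output E → d
d L' $     d $       match 'd'
L' $       $         output L' → ε
$          $         accept

The string is accepted.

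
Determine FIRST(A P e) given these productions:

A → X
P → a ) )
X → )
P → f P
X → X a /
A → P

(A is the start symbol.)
FIRST sets of the non-terminals involved (from the grammar, by fixed-point iteration):
  FIRST(A) = { ')', 'a', 'f' }

To compute FIRST(A P e), process the symbols left to right:
Symbol A is a non-terminal. Add FIRST(A) \ {ε} = { ')', 'a', 'f' }
A is not nullable (ε ∉ FIRST(A)), so stop here.
FIRST(A P e) = { ')', 'a', 'f' }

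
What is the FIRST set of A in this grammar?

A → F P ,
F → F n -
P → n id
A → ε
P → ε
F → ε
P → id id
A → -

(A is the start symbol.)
FIRST sets of the other non-terminals involved (by the same procedure, iterated to a fixed point):
  FIRST(F) = { 'n', ε }
  FIRST(P) = { 'id', 'n', ε }

From A → F P ,:
  - F is a non-terminal: add FIRST(F) \ {ε} = { 'n' }
    F is nullable, so continue to the next symbol
  - P is a non-terminal: add FIRST(P) \ {ε} = { 'id', 'n' }
    P is nullable, so continue to the next symbol
  - ',' is a terminal: add ',' and stop
From A → ε:
  - ε-production, so ε ∈ FIRST(A)
From A → -:
  - '-' is a terminal: add '-' and stop

Collecting: FIRST(A) = { ',', '-', 'id', 'n', ε }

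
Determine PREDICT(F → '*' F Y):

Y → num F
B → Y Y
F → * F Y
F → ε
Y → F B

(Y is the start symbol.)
{ '*' }

PREDICT(F → '*' F Y) = (FIRST(RHS) \ {ε}) ∪ (FOLLOW(F) if ε ∈ FIRST(RHS), i.e. RHS ⇒* ε)
FIRST('*' F Y) = { '*' }
ε ∉ FIRST('*' F Y), so FOLLOW(F) is not added.
PREDICT(F → '*' F Y) = { '*' }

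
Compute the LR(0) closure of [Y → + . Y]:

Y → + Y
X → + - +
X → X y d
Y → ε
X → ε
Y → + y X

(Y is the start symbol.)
{ [Y → + . Y], [Y → . + Y], [Y → . + y X], [Y → .] }

Start with: [Y → + . Y]
  [Y → + . Y] has the dot before Y: add [Y → . + Y], [Y → .], [Y → . + y X]
No further items can be added.

CLOSURE = { [Y → + . Y], [Y → . + Y], [Y → . + y X], [Y → .] }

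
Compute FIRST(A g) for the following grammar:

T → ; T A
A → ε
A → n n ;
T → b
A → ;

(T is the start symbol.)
{ ';', 'g', 'n' }

FIRST sets of the non-terminals involved (from the grammar, by fixed-point iteration):
  FIRST(A) = { ';', 'n', ε }

To compute FIRST(A g), process the symbols left to right:
Symbol A is a non-terminal. Add FIRST(A) \ {ε} = { ';', 'n' }
A is nullable (ε ∈ FIRST(A)), continue to the next symbol.
Symbol g is a terminal. Add 'g' and stop.
FIRST(A g) = { ';', 'g', 'n' }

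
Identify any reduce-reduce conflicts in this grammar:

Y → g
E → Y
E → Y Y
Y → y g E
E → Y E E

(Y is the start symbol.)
Augment with Y' → Y and build the canonical LR(0) collection (I0 = CLOSURE({[Y' → . Y]}), then GOTO on every symbol after a dot until no new states appear). It has 10 states:
  I0: { [Y → . g], [Y → . y g E], [Y' → . Y] }  — shift
  I1: { [Y' → Y .] }  — accept
  I2: { [Y → g .] }  — reduce
  I3: { [Y → y . g E] }  — shift
  I4: { [E → . Y E E], [E → . Y Y], [E → . Y], [Y → . g], [Y → . y g E], [Y → y g . E] }  — shift
  I5: { [Y → y g E .] }  — reduce
  I6: { [E → . Y E E], [E → . Y Y], [E → . Y], [E → Y . E E], [E → Y . Y], [E → Y .], [Y → . g], [Y → . y g E] }  — shift, reduce
  I7: { [E → . Y E E], [E → . Y Y], [E → . Y], [E → Y E . E], [Y → . g], [Y → . y g E] }  — shift
  I8: { [E → . Y E E], [E → . Y Y], [E → . Y], [E → Y . E E], [E → Y . Y], [E → Y .], [E → Y Y .], [Y → . g], [Y → . y g E] }  — shift, 2 reduces
  I9: { [E → Y E E .] }  — reduce

I8 contains complete items [E → Y .], [E → Y Y .] — reduce-reduce conflict.

Answer: Yes — I8: [E → Y .] vs [E → Y Y .]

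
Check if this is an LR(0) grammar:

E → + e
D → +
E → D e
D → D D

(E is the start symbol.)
A grammar is LR(0) if no state in the canonical LR(0) collection has:
  - both a shift item (dot before a terminal) and a complete item (shift-reduce conflict), or
  - two or more complete items (reduce-reduce conflict; the accept item [E' → E .] counts as a complete item here).

Augment with E' → E and build the canonical LR(0) collection (I0 = CLOSURE({[E' → . E]}), then GOTO on every symbol after a dot until no new states appear). It has 8 states:
  I0: { [D → . +], [D → . D D], [E → . + e], [E → . D e], [E' → . E] }  — shift
  I1: { [D → + .], [E → + . e] }  — shift, reduce
  I2: { [D → . +], [D → . D D], [D → D . D], [E → D . e] }  — shift
  I3: { [E' → E .] }  — accept
  I4: { [D → + .] }  — reduce
  I5: { [D → . +], [D → . D D], [D → D . D], [D → D D .] }  — shift, reduce
  I6: { [E → D e .] }  — reduce
  I7: { [E → + e .] }  — reduce

Conflict in state I1:
  Shift-reduce conflict between [D → + .] and [E → + . e]
So the grammar is NOT LR(0).

Answer: No. Shift-reduce conflict between [D → + .] and [E → + . e]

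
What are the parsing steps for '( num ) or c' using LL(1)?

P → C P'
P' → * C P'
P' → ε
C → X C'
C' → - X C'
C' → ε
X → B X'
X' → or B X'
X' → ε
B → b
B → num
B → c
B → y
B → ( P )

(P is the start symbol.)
Stack is shown with the top on the left.

Stack                      Input           Action
-------------------------------------------------
P $                        ( num ) or c $  output P → C P'
C P' $                     ( num ) or c $  output C → X C'
X C' P' $                  ( num ) or c $  output X → B X'
B X' C' P' $               ( num ) or c $  output B → ( P )
( P ) X' C' P' $           ( num ) or c $  match '('
P ) X' C' P' $             num ) or c $    output P → C P'
C P' ) X' C' P' $          num ) or c $    output C → X C'
X C' P' ) X' C' P' $       num ) or c $    output X → B X'
B X' C' P' ) X' C' P' $    num ) or c $    output B → num
num X' C' P' ) X' C' P' $  num ) or c $    match 'num'
X' C' P' ) X' C' P' $      ) or c $        output X' → ε
C' P' ) X' C' P' $         ) or c $        output C' → ε
P' ) X' C' P' $            ) or c $        output P' → ε
) X' C' P' $               ) or c $        match ')'
X' C' P' $                 or c $          output X' → or B X'
or B X' C' P' $            or c $          match 'or'
B X' C' P' $               c $             output B → c
c X' C' P' $               c $             match 'c'
X' C' P' $                 $               output X' → ε
C' P' $                    $               output C' → ε
P' $                       $               output P' → ε
$                          $               accept

The string is accepted.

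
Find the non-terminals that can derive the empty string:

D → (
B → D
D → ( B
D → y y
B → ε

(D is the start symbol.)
{ 'B' }

A non-terminal is nullable if it can derive ε (the empty string): either it has an ε-production, or it has a production whose right-hand side consists entirely of nullable non-terminals.

ε-productions: B → ε
So B is immediately nullable.
No further non-terminal can be added: every production for the remaining non-terminals contains a terminal or a non-nullable non-terminal.
Nullable = { 'B' }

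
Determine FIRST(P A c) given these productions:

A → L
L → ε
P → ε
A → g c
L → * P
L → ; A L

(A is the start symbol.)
FIRST sets of the non-terminals involved (from the grammar, by fixed-point iteration):
  FIRST(P) = { ε }
  FIRST(A) = { '*', ';', 'g', ε }

To compute FIRST(P A c), process the symbols left to right:
Symbol P is a non-terminal. Add FIRST(P) \ {ε} = { }
P is nullable (ε ∈ FIRST(P)), continue to the next symbol.
Symbol A is a non-terminal. Add FIRST(A) \ {ε} = { '*', ';', 'g' }
A is nullable (ε ∈ FIRST(A)), continue to the next symbol.
Symbol c is a terminal. Add 'c' and stop.
FIRST(P A c) = { '*', ';', 'c', 'g' }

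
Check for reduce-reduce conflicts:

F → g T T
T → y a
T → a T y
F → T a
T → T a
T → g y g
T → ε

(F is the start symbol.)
Yes — I13: [T → .] vs [T → T a .]; I17: [F → T a .] vs [T → T a .]

A reduce-reduce conflict occurs when an LR(0) state has two complete items [A → α .] and [B → β .] — both call for a reduction, and with no lookahead the parser cannot choose between them.

Augment with F' → F and build the canonical LR(0) collection (I0 = CLOSURE({[F' → . F]}), then GOTO on every symbol after a dot until no new states appear). It has 18 states:
  I0: { [F → . T a], [F → . g T T], [F' → . F], [T → . T a], [T → . a T y], [T → . g y g], [T → . y a], [T → .] }  — shift, reduce
  I1: { [F' → F .] }  — accept
  I2: { [F → T . a], [T → T . a] }  — shift
  I3: { [T → . T a], [T → . a T y], [T → . g y g], [T → . y a], [T → .], [T → a . T y] }  — shift, reduce
  I4: { [F → g . T T], [T → . T a], [T → . a T y], [T → . g y g], [T → . y a], [T → .], [T → g . y g] }  — shift, reduce
  I5: { [T → y . a] }  — shift
  I6: { [T → y a .] }  — reduce
  I7: { [F → g T . T], [T → . T a], [T → . a T y], [T → . g y g], [T → . y a], [T → .], [T → T . a] }  — shift, reduce
  I8: { [T → g . y g] }  — shift
  I9: { [T → g y . g], [T → y . a] }  — shift
  I10: { [T → g y g .] }  — reduce
  I11: { [T → g y . g] }  — shift
  I12: { [F → g T T .], [T → T . a] }  — shift, reduce
  I13: { [T → . T a], [T → . a T y], [T → . g y g], [T → . y a], [T → .], [T → T a .], [T → a . T y] }  — shift, 2 reduces
  I14: { [T → T . a], [T → a T . y] }  — shift
  I15: { [T → T a .] }  — reduce
  I16: { [T → a T y .] }  — reduce
  I17: { [F → T a .], [T → T a .] }  — 2 reduces

I13 contains complete items [T → .], [T → T a .] — reduce-reduce conflict.
I17 contains complete items [F → T a .], [T → T a .] — reduce-reduce conflict.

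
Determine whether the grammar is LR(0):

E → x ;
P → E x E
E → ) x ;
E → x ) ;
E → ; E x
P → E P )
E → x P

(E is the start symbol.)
Augment with E' → E and build the canonical LR(0) collection (I0 = CLOSURE({[E' → . E]}), then GOTO on every symbol after a dot until no new states appear). It has 18 states:
  I0: { [E → . ) x ;], [E → . ; E x], [E → . x ) ;], [E → . x ;], [E → . x P], [E' → . E] }  — shift
  I1: { [E → ) . x ;] }  — shift
  I2: { [E → . ) x ;], [E → . ; E x], [E → . x ) ;], [E → . x ;], [E → . x P], [E → ; . E x] }  — shift
  I3: { [E' → E .] }  — accept
  I4: { [E → . ) x ;], [E → . ; E x], [E → . x ) ;], [E → . x ;], [E → . x P], [E → x . ) ;], [E → x . ;], [E → x . P], [P → . E P )], [P → . E x E] }  — shift
  I5: { [E → ) . x ;], [E → x ) . ;] }  — shift
  I6: { [E → . ) x ;], [E → . ; E x], [E → . x ) ;], [E → . x ;], [E → . x P], [E → ; . E x], [E → x ; .] }  — shift, reduce
  I7: { [E → . ) x ;], [E → . ; E x], [E → . x ) ;], [E → . x ;], [E → . x P], [P → . E P )], [P → . E x E], [P → E . P )], [P → E . x E] }  — shift
  I8: { [E → x P .] }  — reduce
  I9: { [P → E P . )] }  — shift
  I10: { [E → . ) x ;], [E → . ; E x], [E → . x ) ;], [E → . x ;], [E → . x P], [E → x . ) ;], [E → x . ;], [E → x . P], [P → . E P )], [P → . E x E], [P → E x . E] }  — shift
  I11: { [E → . ) x ;], [E → . ; E x], [E → . x ) ;], [E → . x ;], [E → . x P], [P → . E P )], [P → . E x E], [P → E . P )], [P → E . x E], [P → E x E .] }  — shift, reduce
  I12: { [P → E P ) .] }  — reduce
  I13: { [E → ; E . x] }  — shift
  I14: { [E → ; E x .] }  — reduce
  I15: { [E → x ) ; .] }  — reduce
  I16: { [E → ) x . ;] }  — shift
  I17: { [E → ) x ; .] }  — reduce

Conflict in state I6:
  Shift-reduce conflict between [E → x ; .] and [E → . ) x ;]
So the grammar is NOT LR(0).

Answer: No. Shift-reduce conflict between [E → x ; .] and [E → . ) x ;]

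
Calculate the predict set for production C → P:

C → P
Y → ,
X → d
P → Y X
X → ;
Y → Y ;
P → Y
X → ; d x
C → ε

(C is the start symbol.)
PREDICT(C → P) = (FIRST(RHS) \ {ε}) ∪ (FOLLOW(C) if ε ∈ FIRST(RHS), i.e. RHS ⇒* ε)
FIRST(P) = { ',' }
FIRST(P) = { ',' }
ε ∉ FIRST(P), so FOLLOW(C) is not added.
PREDICT(C → P) = { ',' }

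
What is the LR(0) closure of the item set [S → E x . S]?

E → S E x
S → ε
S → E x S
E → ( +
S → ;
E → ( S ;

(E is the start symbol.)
{ [E → . ( +], [E → . ( S ;], [E → . S E x], [S → . ;], [S → . E x S], [S → .], [S → E x . S] }

To compute CLOSURE, for each item [A → α.Bβ] where B is a non-terminal, add [B → .γ] for all productions B → γ; repeat for the newly added items until nothing changes.

Start with: [S → E x . S]
  [S → E x . S] has the dot before S: add [S → .], [S → . E x S], [S → . ;]
  [S → . E x S] has the dot before E: add [E → . S E x], [E → . ( +], [E → . ( S ;]
No further items can be added.

CLOSURE = { [E → . ( +], [E → . ( S ;], [E → . S E x], [S → . ;], [S → . E x S], [S → .], [S → E x . S] }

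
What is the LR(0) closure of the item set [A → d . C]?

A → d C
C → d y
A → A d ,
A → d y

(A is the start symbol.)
To compute CLOSURE, for each item [A → α.Bβ] where B is a non-terminal, add [B → .γ] for all productions B → γ; repeat for the newly added items until nothing changes.

Start with: [A → d . C]
  [A → d . C] has the dot before C: add [C → . d y]
No further items can be added.

CLOSURE = { [A → d . C], [C → . d y] }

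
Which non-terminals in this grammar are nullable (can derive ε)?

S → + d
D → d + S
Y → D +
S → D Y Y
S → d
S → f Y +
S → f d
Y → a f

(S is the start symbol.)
There are no ε-productions, so no non-terminal can derive ε.
No non-terminals are nullable.

Answer: None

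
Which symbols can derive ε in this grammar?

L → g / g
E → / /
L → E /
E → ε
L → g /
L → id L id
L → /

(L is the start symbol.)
A non-terminal is nullable if it can derive ε (the empty string): either it has an ε-production, or it has a production whose right-hand side consists entirely of nullable non-terminals.

ε-productions: E → ε
So E is immediately nullable.
No further non-terminal can be added: every production for the remaining non-terminals contains a terminal or a non-nullable non-terminal.
Nullable = { 'E' }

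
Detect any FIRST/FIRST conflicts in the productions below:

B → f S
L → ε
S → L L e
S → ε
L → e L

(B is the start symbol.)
A FIRST/FIRST conflict occurs when two productions N → α and N → β for the same non-terminal have FIRST(α) ∩ FIRST(β) ≠ ∅ (with ε ∈ FIRST of a nullable right-hand side, so two nullable alternatives also conflict).

FIRST sets of the non-terminals at (or reachable through a nullable prefix from) the front of some alternative:
  FIRST(L) = { 'e', ε }

Productions for L:
  L → ε: FIRST = { ε }
  L → e L: FIRST = { 'e' }
Productions for S:
  S → L L e: FIRST = { 'e' }
  S → ε: FIRST = { ε }
B has only one production, so no FIRST/FIRST conflict is possible there.

All alternatives of each non-terminal have pairwise disjoint FIRST sets.

Answer: No FIRST/FIRST conflicts.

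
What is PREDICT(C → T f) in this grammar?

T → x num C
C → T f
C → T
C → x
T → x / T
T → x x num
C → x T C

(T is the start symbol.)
PREDICT(C → T f) = (FIRST(RHS) \ {ε}) ∪ (FOLLOW(C) if ε ∈ FIRST(RHS), i.e. RHS ⇒* ε)
FIRST(T) = { 'x' }
FIRST(T f) = { 'x' }
ε ∉ FIRST(T f), so FOLLOW(C) is not added.
PREDICT(C → T f) = { 'x' }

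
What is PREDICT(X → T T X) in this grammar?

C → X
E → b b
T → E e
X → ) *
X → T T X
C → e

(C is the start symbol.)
PREDICT(X → T T X) = (FIRST(RHS) \ {ε}) ∪ (FOLLOW(X) if ε ∈ FIRST(RHS), i.e. RHS ⇒* ε)
FIRST(T) = { 'b' }
FIRST(T T X) = { 'b' }
ε ∉ FIRST(T T X), so FOLLOW(X) is not added.
PREDICT(X → T T X) = { 'b' }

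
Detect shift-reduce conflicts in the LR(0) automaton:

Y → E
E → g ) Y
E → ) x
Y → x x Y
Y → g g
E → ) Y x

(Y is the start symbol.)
Augment with Y' → Y and build the canonical LR(0) collection (I0 = CLOSURE({[Y' → . Y]}), then GOTO on every symbol after a dot until no new states appear). It has 14 states:
  I0: { [E → . ) Y x], [E → . ) x], [E → . g ) Y], [Y → . E], [Y → . g g], [Y → . x x Y], [Y' → . Y] }  — shift
  I1: { [E → ) . Y x], [E → ) . x], [E → . ) Y x], [E → . ) x], [E → . g ) Y], [Y → . E], [Y → . g g], [Y → . x x Y] }  — shift
  I2: { [Y → E .] }  — reduce
  I3: { [Y' → Y .] }  — accept
  I4: { [E → g . ) Y], [Y → g . g] }  — shift
  I5: { [Y → x . x Y] }  — shift
  I6: { [E → . ) Y x], [E → . ) x], [E → . g ) Y], [Y → . E], [Y → . g g], [Y → . x x Y], [Y → x x . Y] }  — shift
  I7: { [Y → x x Y .] }  — reduce
  I8: { [E → . ) Y x], [E → . ) x], [E → . g ) Y], [E → g ) . Y], [Y → . E], [Y → . g g], [Y → . x x Y] }  — shift
  I9: { [Y → g g .] }  — reduce
  I10: { [E → g ) Y .] }  — reduce
  I11: { [E → ) Y . x] }  — shift
  I12: { [E → ) x .], [Y → x . x Y] }  — shift, reduce
  I13: { [E → ) Y x .] }  — reduce

I12 contains reduce item [E → ) x .] and shift item [Y → x . x Y] — shift-reduce conflict.

Answer: Yes — I12: [E → ) x .] vs [Y → x . x Y]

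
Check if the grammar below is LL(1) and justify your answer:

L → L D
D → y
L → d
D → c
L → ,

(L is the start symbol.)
Relevant sets:
  FIRST(L) = { ',', 'd' }

For L:
  PREDICT(L → L D) = { ',', 'd' }
  PREDICT(L → d) = { 'd' }
  PREDICT(L → ',') = { ',' }
For D:
  PREDICT(D → y) = { 'y' }
  PREDICT(D → c) = { 'c' }

Conflict found: Predict set conflict for L: { 'd' }
The grammar is NOT LL(1).

Answer: No. Predict set conflict for L: { 'd' }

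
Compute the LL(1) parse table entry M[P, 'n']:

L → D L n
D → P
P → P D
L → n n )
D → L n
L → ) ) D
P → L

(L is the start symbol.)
To find M[P, 'n'], we find productions for P where 'n' is in the predict set (PREDICT(N → α) = (FIRST(α) \ {ε}) ∪ (FOLLOW(N) if α ⇒* ε)).

Relevant sets:
  FIRST(P) = { ')', 'n' }
  FIRST(L) = { ')', 'n' }

P → P D: PREDICT = { ')', 'n' }
  'n' is in predict set, so this production goes in M[P, 'n']
P → L: PREDICT = { ')', 'n' }
  'n' is in predict set, so this production goes in M[P, 'n']

M[P, 'n'] = P → P D, P → L  (a multiply-defined cell — the grammar is not LL(1))

Answer: P → P D, P → L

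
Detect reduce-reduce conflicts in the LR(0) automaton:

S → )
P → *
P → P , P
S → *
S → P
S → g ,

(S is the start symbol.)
A reduce-reduce conflict occurs when an LR(0) state has two complete items [A → α .] and [B → β .] — both call for a reduction, and with no lookahead the parser cannot choose between them.

Augment with S' → S and build the canonical LR(0) collection (I0 = CLOSURE({[S' → . S]}), then GOTO on every symbol after a dot until no new states appear). It has 10 states:
  I0: { [P → . *], [P → . P , P], [S → . )], [S → . *], [S → . P], [S → . g ,], [S' → . S] }  — shift
  I1: { [S → ) .] }  — reduce
  I2: { [P → * .], [S → * .] }  — 2 reduces
  I3: { [P → P . , P], [S → P .] }  — shift, reduce
  I4: { [S' → S .] }  — accept
  I5: { [S → g . ,] }  — shift
  I6: { [S → g , .] }  — reduce
  I7: { [P → . *], [P → . P , P], [P → P , . P] }  — shift
  I8: { [P → * .] }  — reduce
  I9: { [P → P , P .], [P → P . , P] }  — shift, reduce

I2 contains complete items [P → * .], [S → * .] — reduce-reduce conflict.

Answer: Yes — I2: [P → * .] vs [S → * .]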